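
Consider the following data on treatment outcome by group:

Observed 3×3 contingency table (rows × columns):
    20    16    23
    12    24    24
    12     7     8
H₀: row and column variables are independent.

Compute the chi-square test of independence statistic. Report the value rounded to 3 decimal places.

test statistic = 6.671

Row totals [59, 60, 27], col totals [44, 47, 55], n=146
χ² = (20−17.78)²/17.78 + (16−18.99)²/18.99 + (23−22.23)²/22.23 + (12−18.08)²/18.08 + (24−19.32)²/19.32 + (24−22.60)²/22.60 + (12−8.14)²/8.14 + (7−8.69)²/8.69 + (8−10.17)²/10.17 = 6.6709
df = 4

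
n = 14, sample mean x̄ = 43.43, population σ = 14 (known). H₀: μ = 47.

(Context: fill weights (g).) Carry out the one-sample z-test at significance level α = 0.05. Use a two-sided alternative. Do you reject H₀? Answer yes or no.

SE = σ/√n = 14/√14 = 3.7417
z = (x̄−μ₀)/SE = (43.43−47)/3.7417 = -0.9541
p-value (two-sided) = 0.34002
At α=0.05: p ≥ α → fail to reject H₀

reject H₀: no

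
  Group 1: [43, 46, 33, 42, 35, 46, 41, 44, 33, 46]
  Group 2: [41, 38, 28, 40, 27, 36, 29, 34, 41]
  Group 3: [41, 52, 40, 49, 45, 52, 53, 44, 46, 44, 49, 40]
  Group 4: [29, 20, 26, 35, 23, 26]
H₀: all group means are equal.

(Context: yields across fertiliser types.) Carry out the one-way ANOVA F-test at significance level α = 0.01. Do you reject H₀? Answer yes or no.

Group means [40.90, 34.89, 46.25, 26.50], grand mean 38.838
SSB = Σnᵢ(x̄ᵢ−x̄)² = 1755.488; SSW = ΣΣ(x−x̄ᵢ)² = 887.539
MSB = 1755.488/3 = 585.1627; MSW = 887.539/33 = 26.8951
F = MSB/MSW = 21.7572
df = (3, 33)
p-value (upper-tail) = 0.00000
At α=0.01: p < α → reject H₀

reject H₀: yes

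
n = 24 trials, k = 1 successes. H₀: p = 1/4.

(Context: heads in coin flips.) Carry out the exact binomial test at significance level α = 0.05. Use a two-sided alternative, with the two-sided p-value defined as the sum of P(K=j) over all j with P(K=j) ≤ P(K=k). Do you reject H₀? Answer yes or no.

reject H₀: yes

Exact binomial: n=24, k=1, p₀=1/4=0.2500
P(X=j) = C(n,j)·p₀^j·(1−p₀)^(n−j); p = Σ P(X=j) over j with P(X=j) ≤ P(X=1)
p-value (two-sided) = 0.01623
At α=0.05: p < α → reject H₀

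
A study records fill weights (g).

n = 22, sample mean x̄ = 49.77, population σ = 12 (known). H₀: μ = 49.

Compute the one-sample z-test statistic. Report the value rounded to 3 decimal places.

SE = σ/√n = 12/√22 = 2.5584
z = (x̄−μ₀)/SE = (49.77−49)/2.5584 = 0.3010

test statistic = 0.301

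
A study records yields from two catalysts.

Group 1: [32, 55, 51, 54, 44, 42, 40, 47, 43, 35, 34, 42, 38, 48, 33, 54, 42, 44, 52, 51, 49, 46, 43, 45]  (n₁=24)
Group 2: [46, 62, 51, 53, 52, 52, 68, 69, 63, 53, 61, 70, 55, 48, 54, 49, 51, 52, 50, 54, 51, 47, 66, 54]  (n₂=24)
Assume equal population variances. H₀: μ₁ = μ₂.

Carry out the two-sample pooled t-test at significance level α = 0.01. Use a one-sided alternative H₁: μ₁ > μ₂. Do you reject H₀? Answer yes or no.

reject H₀: no

x̄₁=44.333, s₁=6.748, n₁=24
x̄₂=55.458, s₂=7.211, n₂=24
s_p² = [23·6.748² + 23·7.211²]/46 = 48.7672
SE = √(s_p²·(1/24+1/24)) = 2.0159
t = (44.333−55.458)/2.0159 = -5.5186
df = 46
p-value (one-sided, H₁ greater) = 1.00000
At α=0.01: p ≥ α → fail to reject H₀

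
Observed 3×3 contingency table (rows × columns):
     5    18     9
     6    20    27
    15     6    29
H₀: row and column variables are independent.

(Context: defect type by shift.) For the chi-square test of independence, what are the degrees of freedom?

df = (r−1)(c−1) = (3−1)·(3−1) = 4

degrees of freedom = 4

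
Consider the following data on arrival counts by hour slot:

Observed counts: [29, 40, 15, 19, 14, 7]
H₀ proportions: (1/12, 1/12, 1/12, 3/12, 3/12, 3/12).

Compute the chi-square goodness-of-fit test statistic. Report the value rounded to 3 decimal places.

n = 124; E_i = n·p_i = [10.33, 10.33, 10.33, 31.00, 31.00, 31.00]
χ² = (29−10.33)²/10.33 + (40−10.33)²/10.33 + (15−10.33)²/10.33 + (19−31.00)²/31.00 + (14−31.00)²/31.00 + (7−31.00)²/31.00 = 153.5484
df = 5

test statistic = 153.548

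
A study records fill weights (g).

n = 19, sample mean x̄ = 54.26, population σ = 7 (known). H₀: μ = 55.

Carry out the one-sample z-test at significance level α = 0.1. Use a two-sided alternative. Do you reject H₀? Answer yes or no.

SE = σ/√n = 7/√19 = 1.6059
z = (x̄−μ₀)/SE = (54.26−55)/1.6059 = -0.4608
p-value (two-sided) = 0.64494
At α=0.1: p ≥ α → fail to reject H₀

reject H₀: no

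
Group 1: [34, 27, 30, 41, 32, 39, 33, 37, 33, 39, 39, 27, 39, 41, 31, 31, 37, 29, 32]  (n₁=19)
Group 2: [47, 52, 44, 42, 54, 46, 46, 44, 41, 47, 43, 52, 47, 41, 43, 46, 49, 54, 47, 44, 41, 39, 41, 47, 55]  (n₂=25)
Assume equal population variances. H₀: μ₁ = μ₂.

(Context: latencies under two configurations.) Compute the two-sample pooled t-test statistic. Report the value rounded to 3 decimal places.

test statistic = -8.523

x̄₁=34.263, s₁=4.605, n₁=19
x̄₂=46.080, s₂=4.518, n₂=25
s_p² = [18·4.605² + 24·4.518²]/42 = 20.7506
SE = √(s_p²·(1/19+1/25)) = 1.3864
t = (34.263−46.080)/1.3864 = -8.5233
df = 42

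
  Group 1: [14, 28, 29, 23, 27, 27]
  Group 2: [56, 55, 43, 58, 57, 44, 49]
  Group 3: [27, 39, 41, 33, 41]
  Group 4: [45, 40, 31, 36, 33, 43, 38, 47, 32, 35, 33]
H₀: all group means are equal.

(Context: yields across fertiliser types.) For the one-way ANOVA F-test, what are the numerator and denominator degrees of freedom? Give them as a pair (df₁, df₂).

degrees of freedom = [3, 25]

k = 4 groups, N = 29 total
df = (k−1, N−k) = (4−1, 29−4) = (3, 25)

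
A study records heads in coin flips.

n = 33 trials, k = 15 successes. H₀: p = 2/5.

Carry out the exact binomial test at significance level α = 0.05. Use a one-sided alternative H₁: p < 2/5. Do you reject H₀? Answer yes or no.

Exact binomial: n=33, k=15, p₀=2/5=0.4000
P(X≤15) from Σ C(n,i)·p₀^i·(1−p₀)^(n−i)
p-value (one-sided, H₁ less) = 0.79408
At α=0.05: p ≥ α → fail to reject H₀

reject H₀: no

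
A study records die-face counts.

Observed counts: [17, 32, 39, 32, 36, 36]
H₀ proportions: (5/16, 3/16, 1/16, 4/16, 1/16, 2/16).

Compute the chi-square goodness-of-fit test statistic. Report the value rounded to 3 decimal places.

test statistic = 151.344

n = 192; E_i = n·p_i = [60.00, 36.00, 12.00, 48.00, 12.00, 24.00]
χ² = (17−60.00)²/60.00 + (32−36.00)²/36.00 + (39−12.00)²/12.00 + (32−48.00)²/48.00 + (36−12.00)²/12.00 + (36−24.00)²/24.00 = 151.3444
df = 5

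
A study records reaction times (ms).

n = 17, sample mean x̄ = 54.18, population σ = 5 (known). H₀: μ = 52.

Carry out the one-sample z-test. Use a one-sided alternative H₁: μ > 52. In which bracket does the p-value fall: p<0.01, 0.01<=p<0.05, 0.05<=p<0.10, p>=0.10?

SE = σ/√n = 5/√17 = 1.2127
z = (x̄−μ₀)/SE = (54.18−52)/1.2127 = 1.7977
p-value (one-sided, H₁ greater) = 0.03611
→ bracket: 0.01<=p<0.05

p-value bracket: 0.01<=p<0.05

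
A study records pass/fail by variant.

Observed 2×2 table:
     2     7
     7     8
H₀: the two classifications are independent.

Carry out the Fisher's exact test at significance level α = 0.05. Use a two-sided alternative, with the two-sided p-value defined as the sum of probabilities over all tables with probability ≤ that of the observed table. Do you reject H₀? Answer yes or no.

reject H₀: no

Margins: r₁=9, r₂=15, c₁=9, c₂=15, n=24
p_obs = C(9,2)·C(15,7)/C(24,9); sum pmf over tables with pmf ≤ p_obs
p-value (two-sided) = 0.38907
At α=0.05: p ≥ α → fail to reject H₀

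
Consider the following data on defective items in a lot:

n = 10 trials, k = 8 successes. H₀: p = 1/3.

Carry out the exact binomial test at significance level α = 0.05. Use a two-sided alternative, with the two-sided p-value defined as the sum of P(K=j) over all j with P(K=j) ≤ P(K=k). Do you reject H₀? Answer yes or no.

Exact binomial: n=10, k=8, p₀=1/3=0.3333
P(X=j) = C(n,j)·p₀^j·(1−p₀)^(n−j); p = Σ P(X=j) over j with P(X=j) ≤ P(X=8)
p-value (two-sided) = 0.00340
At α=0.05: p < α → reject H₀

reject H₀: yes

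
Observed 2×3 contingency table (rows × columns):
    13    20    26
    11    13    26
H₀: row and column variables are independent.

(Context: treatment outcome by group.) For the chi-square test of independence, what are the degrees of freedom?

degrees of freedom = 2

df = (r−1)(c−1) = (2−1)·(3−1) = 2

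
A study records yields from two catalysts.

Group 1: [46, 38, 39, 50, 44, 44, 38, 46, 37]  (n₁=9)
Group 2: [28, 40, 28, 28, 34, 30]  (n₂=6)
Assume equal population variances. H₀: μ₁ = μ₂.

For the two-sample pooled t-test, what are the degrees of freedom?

df = n₁ + n₂ − 2 = 9 + 6 − 2 = 13

degrees of freedom = 13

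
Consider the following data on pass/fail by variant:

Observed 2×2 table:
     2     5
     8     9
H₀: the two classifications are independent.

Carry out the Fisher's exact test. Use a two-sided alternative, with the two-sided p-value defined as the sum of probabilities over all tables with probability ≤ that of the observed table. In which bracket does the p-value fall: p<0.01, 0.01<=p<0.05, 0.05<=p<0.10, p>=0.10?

Margins: r₁=7, r₂=17, c₁=10, c₂=14, n=24
p_obs = C(7,2)·C(17,8)/C(24,10); sum pmf over tables with pmf ≤ p_obs
p-value (two-sided) = 0.65294
→ bracket: p>=0.10

p-value bracket: p>=0.10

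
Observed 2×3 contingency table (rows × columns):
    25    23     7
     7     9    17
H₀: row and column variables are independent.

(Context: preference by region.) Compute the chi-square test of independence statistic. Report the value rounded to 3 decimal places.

Row totals [55, 33], col totals [32, 32, 24], n=88
χ² = (25−20.00)²/20.00 + (23−20.00)²/20.00 + (7−15.00)²/15.00 + (7−12.00)²/12.00 + (9−12.00)²/12.00 + (17−9.00)²/9.00 = 15.9111
df = 2

test statistic = 15.911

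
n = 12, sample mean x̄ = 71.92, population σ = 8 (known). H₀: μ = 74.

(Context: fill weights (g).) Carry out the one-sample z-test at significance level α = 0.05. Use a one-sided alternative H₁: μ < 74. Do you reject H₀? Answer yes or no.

reject H₀: no

SE = σ/√n = 8/√12 = 2.3094
z = (x̄−μ₀)/SE = (71.92−74)/2.3094 = -0.9007
p-value (one-sided, H₁ less) = 0.18388
At α=0.05: p ≥ α → fail to reject H₀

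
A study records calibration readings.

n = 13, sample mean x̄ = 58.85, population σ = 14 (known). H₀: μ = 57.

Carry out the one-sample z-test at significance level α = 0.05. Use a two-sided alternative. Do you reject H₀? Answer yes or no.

reject H₀: no

SE = σ/√n = 14/√13 = 3.8829
z = (x̄−μ₀)/SE = (58.85−57)/3.8829 = 0.4764
p-value (two-sided) = 0.63376
At α=0.05: p ≥ α → fail to reject H₀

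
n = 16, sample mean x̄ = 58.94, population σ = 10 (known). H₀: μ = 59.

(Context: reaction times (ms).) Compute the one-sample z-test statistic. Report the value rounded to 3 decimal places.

SE = σ/√n = 10/√16 = 2.5000
z = (x̄−μ₀)/SE = (58.94−59)/2.5000 = -0.0240

test statistic = -0.024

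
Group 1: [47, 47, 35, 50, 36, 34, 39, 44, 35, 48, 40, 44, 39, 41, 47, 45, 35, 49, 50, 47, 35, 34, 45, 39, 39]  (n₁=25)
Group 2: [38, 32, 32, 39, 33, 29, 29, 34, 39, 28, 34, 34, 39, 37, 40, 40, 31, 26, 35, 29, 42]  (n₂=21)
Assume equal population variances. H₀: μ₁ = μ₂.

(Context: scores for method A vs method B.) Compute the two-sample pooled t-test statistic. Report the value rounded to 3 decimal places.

test statistic = 4.903

x̄₁=41.760, s₁=5.547, n₁=25
x̄₂=34.286, s₂=4.628, n₂=21
s_p² = [24·5.547² + 20·4.628²]/44 = 26.5192
SE = √(s_p²·(1/25+1/21)) = 1.5243
t = (41.760−34.286)/1.5243 = 4.9033
df = 44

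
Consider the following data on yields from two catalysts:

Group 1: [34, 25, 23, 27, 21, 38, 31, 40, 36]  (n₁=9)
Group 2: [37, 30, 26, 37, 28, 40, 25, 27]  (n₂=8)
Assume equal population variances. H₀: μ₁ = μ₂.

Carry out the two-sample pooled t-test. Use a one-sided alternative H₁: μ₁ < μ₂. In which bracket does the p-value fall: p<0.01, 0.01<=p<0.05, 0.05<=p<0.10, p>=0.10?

x̄₁=30.556, s₁=6.876, n₁=9
x̄₂=31.250, s₂=5.849, n₂=8
s_p² = [8·6.876² + 7·5.849²]/15 = 41.1815
SE = √(s_p²·(1/9+1/8)) = 3.1182
t = (30.556−31.250)/3.1182 = -0.2227
df = 15
p-value (one-sided, H₁ less) = 0.41338
→ bracket: p>=0.10

p-value bracket: p>=0.10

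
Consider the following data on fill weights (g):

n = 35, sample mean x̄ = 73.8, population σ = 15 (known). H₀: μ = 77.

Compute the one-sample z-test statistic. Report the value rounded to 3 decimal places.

SE = σ/√n = 15/√35 = 2.5355
z = (x̄−μ₀)/SE = (73.8−77)/2.5355 = -1.2621

test statistic = -1.262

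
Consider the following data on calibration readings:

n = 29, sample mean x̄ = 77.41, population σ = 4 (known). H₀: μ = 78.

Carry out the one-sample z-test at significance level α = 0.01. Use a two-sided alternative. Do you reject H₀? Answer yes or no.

SE = σ/√n = 4/√29 = 0.7428
z = (x̄−μ₀)/SE = (77.41−78)/0.7428 = -0.7943
p-value (two-sided) = 0.42701
At α=0.01: p ≥ α → fail to reject H₀

reject H₀: no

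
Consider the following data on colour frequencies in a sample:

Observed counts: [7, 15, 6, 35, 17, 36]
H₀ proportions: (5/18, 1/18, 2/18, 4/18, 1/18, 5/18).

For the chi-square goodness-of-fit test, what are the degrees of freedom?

df = k − 1 = 6 − 1 = 5

degrees of freedom = 5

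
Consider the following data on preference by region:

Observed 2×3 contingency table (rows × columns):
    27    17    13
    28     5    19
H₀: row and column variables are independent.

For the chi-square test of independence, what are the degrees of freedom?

df = (r−1)(c−1) = (2−1)·(3−1) = 2

degrees of freedom = 2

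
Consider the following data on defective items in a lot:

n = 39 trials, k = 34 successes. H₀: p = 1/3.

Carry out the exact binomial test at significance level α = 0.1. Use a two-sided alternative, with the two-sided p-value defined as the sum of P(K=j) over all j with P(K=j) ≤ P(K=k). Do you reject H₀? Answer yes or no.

reject H₀: yes

Exact binomial: n=39, k=34, p₀=1/3=0.3333
P(X=j) = C(n,j)·p₀^j·(1−p₀)^(n−j); p = Σ P(X=j) over j with P(X=j) ≤ P(X=34)
p-value (two-sided) = 0.00000
At α=0.1: p < α → reject H₀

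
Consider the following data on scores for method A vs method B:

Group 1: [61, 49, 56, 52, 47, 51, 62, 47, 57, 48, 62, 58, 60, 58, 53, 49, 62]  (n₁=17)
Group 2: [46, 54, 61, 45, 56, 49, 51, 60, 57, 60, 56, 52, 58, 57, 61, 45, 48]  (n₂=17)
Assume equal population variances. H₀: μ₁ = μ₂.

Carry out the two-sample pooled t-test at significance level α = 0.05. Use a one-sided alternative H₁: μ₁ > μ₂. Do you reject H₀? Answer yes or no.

x̄₁=54.824, s₁=5.637, n₁=17
x̄₂=53.882, s₂=5.656, n₂=17
s_p² = [16·5.637² + 16·5.656²]/32 = 31.8824
SE = √(s_p²·(1/17+1/17)) = 1.9367
t = (54.824−53.882)/1.9367 = 0.4860
df = 32
p-value (one-sided, H₁ greater) = 0.31515
At α=0.05: p ≥ α → fail to reject H₀

reject H₀: no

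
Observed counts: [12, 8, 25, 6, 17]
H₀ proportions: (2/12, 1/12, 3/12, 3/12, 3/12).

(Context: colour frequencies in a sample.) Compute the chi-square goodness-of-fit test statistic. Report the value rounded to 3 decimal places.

n = 68; E_i = n·p_i = [11.33, 5.67, 17.00, 17.00, 17.00]
χ² = (12−11.33)²/11.33 + (8−5.67)²/5.67 + (25−17.00)²/17.00 + (6−17.00)²/17.00 + (17−17.00)²/17.00 = 11.8824
df = 4

test statistic = 11.882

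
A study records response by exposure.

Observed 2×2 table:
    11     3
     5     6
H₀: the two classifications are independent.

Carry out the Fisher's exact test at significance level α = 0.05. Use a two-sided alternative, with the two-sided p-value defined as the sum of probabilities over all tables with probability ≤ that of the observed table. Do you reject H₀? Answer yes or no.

reject H₀: no

Margins: r₁=14, r₂=11, c₁=16, c₂=9, n=25
p_obs = C(14,11)·C(11,5)/C(25,16); sum pmf over tables with pmf ≤ p_obs
p-value (two-sided) = 0.11532
At α=0.05: p ≥ α → fail to reject H₀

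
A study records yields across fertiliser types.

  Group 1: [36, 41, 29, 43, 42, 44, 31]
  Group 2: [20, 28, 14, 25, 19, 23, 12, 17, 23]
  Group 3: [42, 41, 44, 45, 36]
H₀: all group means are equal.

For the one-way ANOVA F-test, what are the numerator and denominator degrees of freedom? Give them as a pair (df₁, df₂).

k = 3 groups, N = 21 total
df = (k−1, N−k) = (3−1, 21−3) = (2, 18)

degrees of freedom = [2, 18]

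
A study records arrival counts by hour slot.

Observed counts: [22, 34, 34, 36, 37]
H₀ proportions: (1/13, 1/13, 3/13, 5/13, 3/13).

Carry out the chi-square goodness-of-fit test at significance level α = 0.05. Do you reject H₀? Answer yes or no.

reject H₀: yes

n = 163; E_i = n·p_i = [12.54, 12.54, 37.62, 62.69, 37.62]
χ² = (22−12.54)²/12.54 + (34−12.54)²/12.54 + (34−37.62)²/37.62 + (36−62.69)²/62.69 + (37−37.62)²/37.62 = 55.5967
df = 4
p-value (upper-tail) = 0.00000
At α=0.05: p < α → reject H₀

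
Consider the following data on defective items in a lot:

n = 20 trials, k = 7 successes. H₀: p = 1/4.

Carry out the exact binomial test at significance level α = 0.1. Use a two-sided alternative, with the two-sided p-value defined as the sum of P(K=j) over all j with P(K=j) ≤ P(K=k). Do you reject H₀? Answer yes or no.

Exact binomial: n=20, k=7, p₀=1/4=0.2500
P(X=j) = C(n,j)·p₀^j·(1−p₀)^(n−j); p = Σ P(X=j) over j with P(X=j) ≤ P(X=7)
p-value (two-sided) = 0.30548
At α=0.1: p ≥ α → fail to reject H₀

reject H₀: no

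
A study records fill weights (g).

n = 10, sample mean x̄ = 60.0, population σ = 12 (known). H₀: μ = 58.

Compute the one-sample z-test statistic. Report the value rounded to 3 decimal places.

SE = σ/√n = 12/√10 = 3.7947
z = (x̄−μ₀)/SE = (60.0−58)/3.7947 = 0.5270

test statistic = 0.527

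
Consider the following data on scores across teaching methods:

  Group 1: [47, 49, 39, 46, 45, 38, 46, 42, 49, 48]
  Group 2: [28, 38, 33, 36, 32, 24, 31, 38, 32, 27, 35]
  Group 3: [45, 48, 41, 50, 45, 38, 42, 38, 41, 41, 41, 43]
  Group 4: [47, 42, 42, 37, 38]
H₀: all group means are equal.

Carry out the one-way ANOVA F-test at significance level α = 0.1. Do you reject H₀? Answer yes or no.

Group means [44.90, 32.18, 42.75, 41.20], grand mean 40.053
SSB = Σnᵢ(x̄ᵢ−x̄)² = 1010.308; SSW = ΣΣ(x−x̄ᵢ)² = 555.586
MSB = 1010.308/3 = 336.7695; MSW = 555.586/34 = 16.3408
F = MSB/MSW = 20.6091
df = (3, 34)
p-value (upper-tail) = 0.00000
At α=0.1: p < α → reject H₀

reject H₀: yes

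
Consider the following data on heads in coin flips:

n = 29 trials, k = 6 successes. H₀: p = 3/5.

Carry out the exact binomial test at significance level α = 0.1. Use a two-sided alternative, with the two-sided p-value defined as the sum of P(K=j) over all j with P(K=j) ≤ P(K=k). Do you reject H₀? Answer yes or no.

reject H₀: yes

Exact binomial: n=29, k=6, p₀=3/5=0.6000
P(X=j) = C(n,j)·p₀^j·(1−p₀)^(n−j); p = Σ P(X=j) over j with P(X=j) ≤ P(X=6)
p-value (two-sided) = 0.00003
At α=0.1: p < α → reject H₀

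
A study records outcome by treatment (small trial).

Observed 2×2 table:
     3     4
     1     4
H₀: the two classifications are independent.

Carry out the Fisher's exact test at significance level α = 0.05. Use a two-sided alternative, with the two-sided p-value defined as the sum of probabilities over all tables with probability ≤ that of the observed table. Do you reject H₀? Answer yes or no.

reject H₀: no

Margins: r₁=7, r₂=5, c₁=4, c₂=8, n=12
p_obs = C(7,3)·C(5,1)/C(12,4); sum pmf over tables with pmf ≤ p_obs
p-value (two-sided) = 0.57576
At α=0.05: p ≥ α → fail to reject H₀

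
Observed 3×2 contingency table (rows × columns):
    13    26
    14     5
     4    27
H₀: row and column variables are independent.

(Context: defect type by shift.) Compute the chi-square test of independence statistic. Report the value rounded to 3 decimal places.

Row totals [39, 19, 31], col totals [31, 58], n=89
χ² = (13−13.58)²/13.58 + (26−25.42)²/25.42 + (14−6.62)²/6.62 + (5−12.38)²/12.38 + (4−10.80)²/10.80 + (27−20.20)²/20.20 = 19.2408
df = 2

test statistic = 19.241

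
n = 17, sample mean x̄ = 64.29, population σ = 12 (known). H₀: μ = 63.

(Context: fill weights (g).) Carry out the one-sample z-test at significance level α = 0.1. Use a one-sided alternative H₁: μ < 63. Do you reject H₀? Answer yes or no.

SE = σ/√n = 12/√17 = 2.9104
z = (x̄−μ₀)/SE = (64.29−63)/2.9104 = 0.4432
p-value (one-sided, H₁ less) = 0.67120
At α=0.1: p ≥ α → fail to reject H₀

reject H₀: no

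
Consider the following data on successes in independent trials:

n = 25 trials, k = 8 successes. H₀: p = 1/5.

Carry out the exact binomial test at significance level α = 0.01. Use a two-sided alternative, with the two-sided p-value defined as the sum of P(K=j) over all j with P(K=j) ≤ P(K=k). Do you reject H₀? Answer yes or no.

Exact binomial: n=25, k=8, p₀=1/5=0.2000
P(X=j) = C(n,j)·p₀^j·(1−p₀)^(n−j); p = Σ P(X=j) over j with P(X=j) ≤ P(X=8)
p-value (two-sided) = 0.13651
At α=0.01: p ≥ α → fail to reject H₀

reject H₀: no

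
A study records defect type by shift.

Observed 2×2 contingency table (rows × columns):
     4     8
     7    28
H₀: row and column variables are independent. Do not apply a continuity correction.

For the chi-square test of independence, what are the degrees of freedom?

degrees of freedom = 1

df = (r−1)(c−1) = (2−1)·(2−1) = 1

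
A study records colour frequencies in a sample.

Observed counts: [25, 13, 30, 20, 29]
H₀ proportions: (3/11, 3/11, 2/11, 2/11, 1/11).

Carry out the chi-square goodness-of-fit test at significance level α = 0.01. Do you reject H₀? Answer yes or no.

n = 117; E_i = n·p_i = [31.91, 31.91, 21.27, 21.27, 10.64]
χ² = (25−31.91)²/31.91 + (13−31.91)²/31.91 + (30−21.27)²/21.27 + (20−21.27)²/21.27 + (29−10.64)²/10.64 = 48.0627
df = 4
p-value (upper-tail) = 0.00000
At α=0.01: p < α → reject H₀

reject H₀: yes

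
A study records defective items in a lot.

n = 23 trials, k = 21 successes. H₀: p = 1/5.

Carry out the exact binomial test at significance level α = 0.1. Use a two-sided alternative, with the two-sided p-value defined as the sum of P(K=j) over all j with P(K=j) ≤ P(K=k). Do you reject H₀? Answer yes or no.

reject H₀: yes

Exact binomial: n=23, k=21, p₀=1/5=0.2000
P(X=j) = C(n,j)·p₀^j·(1−p₀)^(n−j); p = Σ P(X=j) over j with P(X=j) ≤ P(X=21)
p-value (two-sided) = 0.00000
At α=0.1: p < α → reject H₀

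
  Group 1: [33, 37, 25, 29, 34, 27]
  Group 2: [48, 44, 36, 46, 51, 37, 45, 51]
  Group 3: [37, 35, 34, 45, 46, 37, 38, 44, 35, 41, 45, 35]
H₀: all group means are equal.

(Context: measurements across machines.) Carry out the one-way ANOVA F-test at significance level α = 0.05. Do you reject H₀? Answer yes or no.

Group means [30.83, 44.75, 39.33], grand mean 39.038
SSB = Σnᵢ(x̄ᵢ−x̄)² = 665.962; SSW = ΣΣ(x−x̄ᵢ)² = 563.000
MSB = 665.962/2 = 332.9808; MSW = 563.000/23 = 24.4783
F = MSB/MSW = 13.6031
df = (2, 23)
p-value (upper-tail) = 0.00013
At α=0.05: p < α → reject H₀

reject H₀: yes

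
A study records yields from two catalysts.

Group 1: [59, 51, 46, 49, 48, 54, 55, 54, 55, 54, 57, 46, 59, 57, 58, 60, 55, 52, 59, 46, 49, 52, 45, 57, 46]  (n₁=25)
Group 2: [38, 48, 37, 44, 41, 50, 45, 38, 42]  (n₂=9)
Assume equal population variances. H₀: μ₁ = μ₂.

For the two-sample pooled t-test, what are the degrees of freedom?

degrees of freedom = 32

df = n₁ + n₂ − 2 = 25 + 9 − 2 = 32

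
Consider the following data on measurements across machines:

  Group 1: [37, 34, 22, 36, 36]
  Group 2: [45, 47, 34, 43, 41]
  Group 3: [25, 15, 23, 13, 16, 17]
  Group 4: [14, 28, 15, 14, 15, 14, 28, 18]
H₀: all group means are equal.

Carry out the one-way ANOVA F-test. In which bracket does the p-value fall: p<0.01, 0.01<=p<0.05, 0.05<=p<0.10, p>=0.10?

p-value bracket: p<0.01

Group means [33.00, 42.00, 18.17, 18.25], grand mean 26.250
SSB = Σnᵢ(x̄ᵢ−x̄)² = 2372.167; SSW = ΣΣ(x−x̄ᵢ)² = 634.333
MSB = 2372.167/3 = 790.7222; MSW = 634.333/20 = 31.7167
F = MSB/MSW = 24.9308
df = (3, 20)
p-value (upper-tail) = 0.00000
→ bracket: p<0.01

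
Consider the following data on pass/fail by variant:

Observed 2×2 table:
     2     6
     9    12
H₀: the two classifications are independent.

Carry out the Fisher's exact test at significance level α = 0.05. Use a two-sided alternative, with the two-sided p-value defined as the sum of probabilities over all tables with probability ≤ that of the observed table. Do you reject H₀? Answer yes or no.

Margins: r₁=8, r₂=21, c₁=11, c₂=18, n=29
p_obs = C(8,2)·C(21,9)/C(29,11); sum pmf over tables with pmf ≤ p_obs
p-value (two-sided) = 0.67063
At α=0.05: p ≥ α → fail to reject H₀

reject H₀: no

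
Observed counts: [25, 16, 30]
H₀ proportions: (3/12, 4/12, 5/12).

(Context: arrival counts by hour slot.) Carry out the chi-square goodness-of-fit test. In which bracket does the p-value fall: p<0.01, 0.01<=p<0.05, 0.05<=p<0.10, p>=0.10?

p-value bracket: 0.05<=p<0.10

n = 71; E_i = n·p_i = [17.75, 23.67, 29.58]
χ² = (25−17.75)²/17.75 + (16−23.67)²/23.67 + (30−29.58)²/29.58 = 5.4507
df = 2
p-value (upper-tail) = 0.06552
→ bracket: 0.05<=p<0.10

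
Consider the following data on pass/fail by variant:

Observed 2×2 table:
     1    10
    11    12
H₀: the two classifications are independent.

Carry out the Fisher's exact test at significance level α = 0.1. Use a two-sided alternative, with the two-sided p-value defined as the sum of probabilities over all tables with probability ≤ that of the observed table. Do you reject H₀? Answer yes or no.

reject H₀: yes

Margins: r₁=11, r₂=23, c₁=12, c₂=22, n=34
p_obs = C(11,1)·C(23,11)/C(34,12); sum pmf over tables with pmf ≤ p_obs
p-value (two-sided) = 0.05269
At α=0.1: p < α → reject H₀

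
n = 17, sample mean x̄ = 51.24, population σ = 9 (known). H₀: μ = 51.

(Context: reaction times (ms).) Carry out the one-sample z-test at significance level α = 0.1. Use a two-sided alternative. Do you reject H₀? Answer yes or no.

reject H₀: no

SE = σ/√n = 9/√17 = 2.1828
z = (x̄−μ₀)/SE = (51.24−51)/2.1828 = 0.1099
p-value (two-sided) = 0.91245
At α=0.1: p ≥ α → fail to reject H₀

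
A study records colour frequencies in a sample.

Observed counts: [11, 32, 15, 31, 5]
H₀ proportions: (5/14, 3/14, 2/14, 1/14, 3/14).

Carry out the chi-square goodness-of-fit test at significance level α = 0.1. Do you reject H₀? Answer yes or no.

n = 94; E_i = n·p_i = [33.57, 20.14, 13.43, 6.71, 20.14]
χ² = (11−33.57)²/33.57 + (32−20.14)²/20.14 + (15−13.43)²/13.43 + (31−6.71)²/6.71 + (5−20.14)²/20.14 = 121.5652
df = 4
p-value (upper-tail) = 0.00000
At α=0.1: p < α → reject H₀

reject H₀: yes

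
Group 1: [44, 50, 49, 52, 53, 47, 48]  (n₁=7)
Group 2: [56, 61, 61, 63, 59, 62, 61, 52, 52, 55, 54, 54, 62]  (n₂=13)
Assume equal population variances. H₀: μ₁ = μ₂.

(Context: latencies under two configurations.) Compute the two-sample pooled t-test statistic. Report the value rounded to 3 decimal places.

test statistic = -4.987

x̄₁=49.000, s₁=3.055, n₁=7
x̄₂=57.846, s₂=4.100, n₂=13
s_p² = [6·3.055² + 12·4.100²]/18 = 14.3162
SE = √(s_p²·(1/7+1/13)) = 1.7738
t = (49.000−57.846)/1.7738 = -4.9871
df = 18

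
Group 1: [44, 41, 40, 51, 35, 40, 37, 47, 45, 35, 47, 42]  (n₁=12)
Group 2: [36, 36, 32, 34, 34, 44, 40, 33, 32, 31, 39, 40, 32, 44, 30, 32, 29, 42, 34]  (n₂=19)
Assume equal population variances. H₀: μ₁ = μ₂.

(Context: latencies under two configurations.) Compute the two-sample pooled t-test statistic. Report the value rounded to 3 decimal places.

test statistic = 3.680

x̄₁=42.000, s₁=5.009, n₁=12
x̄₂=35.474, s₂=4.683, n₂=19
s_p² = [11·5.009² + 18·4.683²]/29 = 23.1289
SE = √(s_p²·(1/12+1/19)) = 1.7733
t = (42.000−35.474)/1.7733 = 3.6803
df = 29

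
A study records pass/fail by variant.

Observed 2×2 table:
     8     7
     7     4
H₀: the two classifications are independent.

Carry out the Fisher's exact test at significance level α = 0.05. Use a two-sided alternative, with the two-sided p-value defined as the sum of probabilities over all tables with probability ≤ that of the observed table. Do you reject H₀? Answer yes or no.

Margins: r₁=15, r₂=11, c₁=15, c₂=11, n=26
p_obs = C(15,8)·C(11,7)/C(26,15); sum pmf over tables with pmf ≤ p_obs
p-value (two-sided) = 0.70072
At α=0.05: p ≥ α → fail to reject H₀

reject H₀: no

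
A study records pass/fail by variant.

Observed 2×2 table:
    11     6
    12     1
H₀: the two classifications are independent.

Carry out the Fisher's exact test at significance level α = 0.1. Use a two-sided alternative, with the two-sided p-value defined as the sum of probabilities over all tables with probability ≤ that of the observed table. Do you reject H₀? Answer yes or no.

Margins: r₁=17, r₂=13, c₁=23, c₂=7, n=30
p_obs = C(17,11)·C(13,12)/C(30,23); sum pmf over tables with pmf ≤ p_obs
p-value (two-sided) = 0.10375
At α=0.1: p ≥ α → fail to reject H₀

reject H₀: no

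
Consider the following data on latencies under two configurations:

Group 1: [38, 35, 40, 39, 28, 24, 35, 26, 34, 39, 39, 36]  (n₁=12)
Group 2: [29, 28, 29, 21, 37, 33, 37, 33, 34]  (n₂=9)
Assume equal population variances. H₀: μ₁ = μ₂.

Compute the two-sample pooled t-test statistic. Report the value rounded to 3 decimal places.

test statistic = 1.363

x̄₁=34.417, s₁=5.485, n₁=12
x̄₂=31.222, s₂=5.069, n₂=9
s_p² = [11·5.485² + 8·5.069²]/19 = 28.2354
SE = √(s_p²·(1/12+1/9)) = 2.3431
t = (34.417−31.222)/2.3431 = 1.3633
df = 19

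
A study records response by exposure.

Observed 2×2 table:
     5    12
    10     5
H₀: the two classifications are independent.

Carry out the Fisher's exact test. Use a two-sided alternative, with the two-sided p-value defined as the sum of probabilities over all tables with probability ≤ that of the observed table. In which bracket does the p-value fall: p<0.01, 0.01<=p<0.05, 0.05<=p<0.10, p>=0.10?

p-value bracket: 0.05<=p<0.10

Margins: r₁=17, r₂=15, c₁=15, c₂=17, n=32
p_obs = C(17,5)·C(15,10)/C(32,15); sum pmf over tables with pmf ≤ p_obs
p-value (two-sided) = 0.07446
→ bracket: 0.05<=p<0.10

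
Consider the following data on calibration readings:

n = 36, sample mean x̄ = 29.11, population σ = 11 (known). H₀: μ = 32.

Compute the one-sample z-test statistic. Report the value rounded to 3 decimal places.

test statistic = -1.576

SE = σ/√n = 11/√36 = 1.8333
z = (x̄−μ₀)/SE = (29.11−32)/1.8333 = -1.5764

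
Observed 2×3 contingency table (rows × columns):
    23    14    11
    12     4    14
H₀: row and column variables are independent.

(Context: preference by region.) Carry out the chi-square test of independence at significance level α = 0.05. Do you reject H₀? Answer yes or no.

reject H₀: no

Row totals [48, 30], col totals [35, 18, 25], n=78
χ² = (23−21.54)²/21.54 + (14−11.08)²/11.08 + (11−15.38)²/15.38 + (12−13.46)²/13.46 + (4−6.92)²/6.92 + (14−9.62)²/9.62 = 5.5124
df = 2
p-value (upper-tail) = 0.06353
At α=0.05: p ≥ α → fail to reject H₀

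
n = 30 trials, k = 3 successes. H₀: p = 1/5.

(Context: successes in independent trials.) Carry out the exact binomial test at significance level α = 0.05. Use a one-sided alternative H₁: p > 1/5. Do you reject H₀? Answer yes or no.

Exact binomial: n=30, k=3, p₀=1/5=0.2000
P(X≥3) from Σ C(n,i)·p₀^i·(1−p₀)^(n−i)
p-value (one-sided, H₁ greater) = 0.95582
At α=0.05: p ≥ α → fail to reject H₀

reject H₀: no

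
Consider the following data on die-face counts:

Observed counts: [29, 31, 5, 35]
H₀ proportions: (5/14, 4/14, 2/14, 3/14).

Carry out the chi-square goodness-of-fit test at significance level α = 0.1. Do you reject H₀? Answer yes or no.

reject H₀: yes

n = 100; E_i = n·p_i = [35.71, 28.57, 14.29, 21.43]
χ² = (29−35.71)²/35.71 + (31−28.57)²/28.57 + (5−14.29)²/14.29 + (35−21.43)²/21.43 = 16.0997
df = 3
p-value (upper-tail) = 0.00108
At α=0.1: p < α → reject H₀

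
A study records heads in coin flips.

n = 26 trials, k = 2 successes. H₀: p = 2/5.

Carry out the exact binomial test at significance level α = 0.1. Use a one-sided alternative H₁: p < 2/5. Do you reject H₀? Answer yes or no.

Exact binomial: n=26, k=2, p₀=2/5=0.4000
P(X≤2) from Σ C(n,i)·p₀^i·(1−p₀)^(n−i)
p-value (one-sided, H₁ less) = 0.00028
At α=0.1: p < α → reject H₀

reject H₀: yes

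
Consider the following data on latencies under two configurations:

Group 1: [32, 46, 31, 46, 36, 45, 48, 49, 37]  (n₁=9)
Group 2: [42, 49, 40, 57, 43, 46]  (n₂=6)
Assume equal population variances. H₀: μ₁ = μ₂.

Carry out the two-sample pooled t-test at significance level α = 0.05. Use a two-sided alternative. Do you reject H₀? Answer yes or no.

x̄₁=41.111, s₁=7.079, n₁=9
x̄₂=46.167, s₂=6.178, n₂=6
s_p² = [8·7.079² + 5·6.178²]/13 = 45.5171
SE = √(s_p²·(1/9+1/6)) = 3.5558
t = (41.111−46.167)/3.5558 = -1.4218
df = 13
p-value (two-sided) = 0.17864
At α=0.05: p ≥ α → fail to reject H₀

reject H₀: no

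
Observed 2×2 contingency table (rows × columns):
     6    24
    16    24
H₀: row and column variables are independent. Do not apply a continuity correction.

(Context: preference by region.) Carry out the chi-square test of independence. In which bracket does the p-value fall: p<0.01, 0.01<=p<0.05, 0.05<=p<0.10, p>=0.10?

p-value bracket: 0.05<=p<0.10

Row totals [30, 40], col totals [22, 48], n=70
χ² = (6−9.43)²/9.43 + (24−20.57)²/20.57 + (16−12.57)²/12.57 + (24−27.43)²/27.43 = 3.1818
df = 1
p-value (upper-tail) = 0.07446
→ bracket: 0.05<=p<0.10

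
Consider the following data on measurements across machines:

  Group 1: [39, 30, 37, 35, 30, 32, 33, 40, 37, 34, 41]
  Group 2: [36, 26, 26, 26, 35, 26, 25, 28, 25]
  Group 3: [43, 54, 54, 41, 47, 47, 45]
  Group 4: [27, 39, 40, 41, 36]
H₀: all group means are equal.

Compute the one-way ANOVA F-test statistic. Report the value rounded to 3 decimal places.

test statistic = 23.572

Group means [35.27, 28.11, 47.29, 36.60], grand mean 36.094
SSB = Σnᵢ(x̄ᵢ−x̄)² = 1459.019; SSW = ΣΣ(x−x̄ᵢ)² = 577.699
MSB = 1459.019/3 = 486.3398; MSW = 577.699/28 = 20.6321
F = MSB/MSW = 23.5720
df = (3, 28)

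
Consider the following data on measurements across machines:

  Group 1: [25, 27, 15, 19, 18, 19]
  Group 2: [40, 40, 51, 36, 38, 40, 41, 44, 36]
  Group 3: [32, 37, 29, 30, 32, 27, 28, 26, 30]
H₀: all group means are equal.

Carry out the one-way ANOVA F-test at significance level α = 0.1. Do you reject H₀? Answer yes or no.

Group means [20.50, 40.67, 30.11], grand mean 31.667
SSB = Σnᵢ(x̄ᵢ−x̄)² = 1498.944; SSW = ΣΣ(x−x̄ᵢ)² = 360.389
MSB = 1498.944/2 = 749.4722; MSW = 360.389/21 = 17.1614
F = MSB/MSW = 43.6720
df = (2, 21)
p-value (upper-tail) = 0.00000
At α=0.1: p < α → reject H₀

reject H₀: yes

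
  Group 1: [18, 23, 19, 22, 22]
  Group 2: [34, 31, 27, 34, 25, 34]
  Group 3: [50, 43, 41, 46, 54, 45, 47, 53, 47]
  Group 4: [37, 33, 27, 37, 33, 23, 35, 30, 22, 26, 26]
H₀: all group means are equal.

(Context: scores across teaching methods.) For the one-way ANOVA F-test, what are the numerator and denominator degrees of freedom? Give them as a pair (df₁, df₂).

k = 4 groups, N = 31 total
df = (k−1, N−k) = (4−1, 31−4) = (3, 27)

degrees of freedom = [3, 27]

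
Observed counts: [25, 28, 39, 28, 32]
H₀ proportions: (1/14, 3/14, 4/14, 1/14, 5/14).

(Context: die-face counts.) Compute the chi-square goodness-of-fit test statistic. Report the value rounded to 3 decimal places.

n = 152; E_i = n·p_i = [10.86, 32.57, 43.43, 10.86, 54.29]
χ² = (25−10.86)²/10.86 + (28−32.57)²/32.57 + (39−43.43)²/43.43 + (28−10.86)²/10.86 + (32−54.29)²/54.29 = 55.7327
df = 4

test statistic = 55.733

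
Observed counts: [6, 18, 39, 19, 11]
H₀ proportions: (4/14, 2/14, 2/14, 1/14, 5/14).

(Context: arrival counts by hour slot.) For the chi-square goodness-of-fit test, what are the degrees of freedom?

degrees of freedom = 4

df = k − 1 = 5 − 1 = 4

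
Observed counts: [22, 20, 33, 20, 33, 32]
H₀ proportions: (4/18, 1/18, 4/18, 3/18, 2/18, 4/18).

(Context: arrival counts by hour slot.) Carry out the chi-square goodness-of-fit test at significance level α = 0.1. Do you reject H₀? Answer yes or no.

n = 160; E_i = n·p_i = [35.56, 8.89, 35.56, 26.67, 17.78, 35.56]
χ² = (22−35.56)²/35.56 + (20−8.89)²/8.89 + (33−35.56)²/35.56 + (20−26.67)²/26.67 + (33−17.78)²/17.78 + (32−35.56)²/35.56 = 34.2969
df = 5
p-value (upper-tail) = 0.00000
At α=0.1: p < α → reject H₀

reject H₀: yes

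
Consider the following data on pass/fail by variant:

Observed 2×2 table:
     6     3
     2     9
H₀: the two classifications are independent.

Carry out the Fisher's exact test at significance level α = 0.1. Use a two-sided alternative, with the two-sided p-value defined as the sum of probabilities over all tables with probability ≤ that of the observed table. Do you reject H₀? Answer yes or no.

reject H₀: yes

Margins: r₁=9, r₂=11, c₁=8, c₂=12, n=20
p_obs = C(9,6)·C(11,2)/C(20,8); sum pmf over tables with pmf ≤ p_obs
p-value (two-sided) = 0.06478
At α=0.1: p < α → reject H₀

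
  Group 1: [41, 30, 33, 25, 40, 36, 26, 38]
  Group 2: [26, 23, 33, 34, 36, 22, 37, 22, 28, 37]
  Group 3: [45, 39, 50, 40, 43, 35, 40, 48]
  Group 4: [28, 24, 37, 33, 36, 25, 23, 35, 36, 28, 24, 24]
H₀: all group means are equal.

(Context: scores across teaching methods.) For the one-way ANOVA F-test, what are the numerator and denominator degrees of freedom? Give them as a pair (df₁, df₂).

degrees of freedom = [3, 34]

k = 4 groups, N = 38 total
df = (k−1, N−k) = (4−1, 38−4) = (3, 34)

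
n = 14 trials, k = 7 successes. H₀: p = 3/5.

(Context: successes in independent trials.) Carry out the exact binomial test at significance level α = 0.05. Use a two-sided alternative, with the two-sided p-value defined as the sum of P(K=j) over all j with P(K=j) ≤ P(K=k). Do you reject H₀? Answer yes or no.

Exact binomial: n=14, k=7, p₀=3/5=0.6000
P(X=j) = C(n,j)·p₀^j·(1−p₀)^(n−j); p = Σ P(X=j) over j with P(X=j) ≤ P(X=7)
p-value (two-sided) = 0.58680
At α=0.05: p ≥ α → fail to reject H₀

reject H₀: no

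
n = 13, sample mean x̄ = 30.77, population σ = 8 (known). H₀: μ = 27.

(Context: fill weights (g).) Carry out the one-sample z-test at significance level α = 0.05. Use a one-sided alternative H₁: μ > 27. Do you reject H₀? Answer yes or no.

reject H₀: yes

SE = σ/√n = 8/√13 = 2.2188
z = (x̄−μ₀)/SE = (30.77−27)/2.2188 = 1.6991
p-value (one-sided, H₁ greater) = 0.04465
At α=0.05: p < α → reject H₀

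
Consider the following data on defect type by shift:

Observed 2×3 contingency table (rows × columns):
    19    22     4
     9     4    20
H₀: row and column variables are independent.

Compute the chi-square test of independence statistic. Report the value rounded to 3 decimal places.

test statistic = 25.456

Row totals [45, 33], col totals [28, 26, 24], n=78
χ² = (19−16.15)²/16.15 + (22−15.00)²/15.00 + (4−13.85)²/13.85 + (9−11.85)²/11.85 + (4−11.00)²/11.00 + (20−10.15)²/10.15 = 25.4560
df = 2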